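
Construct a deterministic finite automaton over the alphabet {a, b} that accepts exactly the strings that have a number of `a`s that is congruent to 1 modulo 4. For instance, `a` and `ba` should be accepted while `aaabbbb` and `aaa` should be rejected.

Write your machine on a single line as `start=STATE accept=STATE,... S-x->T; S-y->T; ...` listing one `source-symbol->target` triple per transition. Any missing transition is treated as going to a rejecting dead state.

The only thing that matters is how many `a`s have appeared, reduced mod 4. Use one state per residue: q0 for 0, …, q3 for 3. Reading `a` moves to the next residue; anything else stays put. q1 is accepting.
A 4-state machine:
        a   b  
>  q0   q1  q0 
 * q1   q2  q1 
   q2   q3  q2 
   q3   q0  q3 
(> = start, * = accepting)

start=q0; accept=q1; q0-a->q1; q0-b->q0; q1-a->q2; q1-b->q1; q2-a->q3; q2-b->q2; q3-a->q0; q3-b->q3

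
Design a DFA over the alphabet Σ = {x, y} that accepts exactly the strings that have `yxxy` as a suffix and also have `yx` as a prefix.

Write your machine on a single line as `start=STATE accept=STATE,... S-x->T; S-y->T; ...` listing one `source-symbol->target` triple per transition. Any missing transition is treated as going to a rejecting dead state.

Run two small machines in parallel and take their product. The first has 5 states tracking how much of the suffix `yxxy` has currently been matched; the second has 4 states tracking whether the input so far still matches the prefix `yx`. A product state is a pair (one from each), accepting exactly when both do. Minimizing collapses redundant product states.
An 8-state machine:
       x  y 
>  A   B  C 
   B   B  B 
   C   D  B 
   D   E  F 
   E   G  H 
   F   D  F 
   G   G  F 
 * H   D  F 
(> = start, * = accepting)

start=A; accept=H; A-x->B; A-y->C; B-x->B; B-y->B; C-x->D; C-y->B; D-x->E; D-y->F; E-x->G; E-y->H; F-x->D; F-y->F; G-x->G; G-y->F; H-x->D; H-y->F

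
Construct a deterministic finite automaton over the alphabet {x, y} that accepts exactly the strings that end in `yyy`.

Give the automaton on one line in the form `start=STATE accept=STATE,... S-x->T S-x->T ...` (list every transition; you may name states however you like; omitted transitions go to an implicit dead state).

Let each state record the length of the longest suffix of the input read so far that is also a prefix of `yyy`. q1 means the last symbol is `y`; q2 means the last 2 symbols are `yy`; q3 means the last 3 symbols are `yyy`. Accept only at q3, where the string currently ends in `yyy`.
4 states suffice.
        x   y  
>  q0   q0  q1 
   q1   q0  q2 
   q2   q0  q3 
 * q3   q0  q3 
(> = start, * = accepting)

start=q0 accept=q3 q0-x->q0 q0-y->q1 q1-x->q0 q1-y->q2 q2-x->q0 q2-y->q3 q3-x->q0 q3-y->q3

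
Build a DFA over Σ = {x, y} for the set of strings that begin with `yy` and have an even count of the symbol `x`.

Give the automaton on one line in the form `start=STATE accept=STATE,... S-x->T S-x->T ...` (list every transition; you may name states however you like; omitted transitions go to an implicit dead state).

Run two small machines in parallel and take their product. The first has 4 states tracking whether the input so far still matches the prefix `yy`; the second has 2 states tracking the count of `x`s modulo 2. A product state is a pair (one from each), accepting exactly when both do.
A 6-state machine:
       x  y 
>  A   B  C 
   B   D  B 
   C   B  E 
   D   B  D 
 * E   F  E 
   F   E  F 
(> = start, * = accepting)

start=A accept=E A-x->B A-y->C B-x->D B-y->B C-x->B C-y->E D-x->B D-y->D E-x->F E-y->E F-x->E F-y->F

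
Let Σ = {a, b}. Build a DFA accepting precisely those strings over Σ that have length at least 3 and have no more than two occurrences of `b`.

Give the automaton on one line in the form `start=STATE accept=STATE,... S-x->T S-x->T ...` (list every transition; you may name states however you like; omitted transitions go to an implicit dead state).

Run two small machines in parallel and take their product. One (5 states) tracks the input length, saturating at 4; the other (4 states) tracks the count of `b`s, saturating at 3. Each combined state is a pair, one component from each; accept when both components accept.
A 14-state machine:
          a    b  
>  S0     S1   S2 
   S1     S3   S4 
   S2     S4   S5 
   S3     S6   S7 
   S4     S7   S8 
   S5     S8   S9 
 * S6    S10  S11 
 * S7    S11  S12 
 * S8    S12  S13 
   S9    S13  S13 
 * S10   S10  S11 
 * S11   S11  S12 
 * S12   S12  S13 
   S13   S13  S13 
(> = start, * = accepting)

start=S0 accept=S6,S7,S8,S10,S11,S12 S0-a->S1 S0-b->S2 S1-a->S3 S1-b->S4 S2-a->S4 S2-b->S5 S3-a->S6 S3-b->S7 S4-a->S7 S4-b->S8 S5-a->S8 S5-b->S9 S6-a->S10 S6-b->S11 S7-a->S11 S7-b->S12 S8-a->S12 S8-b->S13 S9-a->S13 S9-b->S13 S10-a->S10 S10-b->S11 S11-a->S11 S11-b->S12 S12-a->S12 S12-b->S13 S13-a->S13 S13-b->S13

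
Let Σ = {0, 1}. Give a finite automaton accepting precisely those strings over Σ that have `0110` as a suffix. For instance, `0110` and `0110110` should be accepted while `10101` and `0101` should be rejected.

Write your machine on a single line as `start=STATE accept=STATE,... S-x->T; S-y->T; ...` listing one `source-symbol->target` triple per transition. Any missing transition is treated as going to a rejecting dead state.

start=q0; accept=q4; q0-0->q1; q0-1->q0; q1-0->q1; q1-1->q2; q2-0->q1; q2-1->q3; q3-0->q4; q3-1->q0; q4-0->q1; q4-1->q2

Let each state record the length of the longest suffix of the input read so far that is also a prefix of `0110`. q1 means the last symbol is `0`; q2 means the last 2 symbols are `01`; q3 means the last 3 symbols are `011`; q4 means the last 4 symbols are `0110`. Accept only at q4, where the string currently ends in `0110`.
A 5-state machine:
        0   1  
>  q0   q1  q0 
   q1   q1  q2 
   q2   q1  q3 
   q3   q4  q0 
 * q4   q1  q2 
(> = start, * = accepting)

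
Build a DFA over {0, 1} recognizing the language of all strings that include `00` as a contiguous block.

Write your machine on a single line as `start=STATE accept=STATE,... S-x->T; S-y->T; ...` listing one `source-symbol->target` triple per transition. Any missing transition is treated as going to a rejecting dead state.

start=S0; accept=S2; S0-0->S1; S0-1->S0; S1-0->S2; S1-1->S0; S2-0->S2; S2-1->S2

States S0..S1 record the length of the longest prefix of `00` that matches the current input suffix. Reaching S2 means `00` has been seen, and we stay there forever. Accept from S2.
A 3-state machine:
        0   1  
>  S0   S1  S0 
   S1   S2  S0 
 * S2   S2  S2 
(> = start, * = accepting)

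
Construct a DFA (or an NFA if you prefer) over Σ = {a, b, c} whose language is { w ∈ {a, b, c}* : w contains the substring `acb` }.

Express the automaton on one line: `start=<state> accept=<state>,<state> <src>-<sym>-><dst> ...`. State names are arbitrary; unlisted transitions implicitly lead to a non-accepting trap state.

Track how much of `acb` has been matched so far: state q0 is no progress, q3 is the absorbing accept state reached once `acb` has occurred. Intermediate states record partial matches; on a mismatch, fall back to the longest reusable overlap.
4 states suffice.
        a   b   c  
>  q0   q1  q0  q0 
   q1   q1  q0  q2 
   q2   q1  q3  q0 
 * q3   q3  q3  q3 
(> = start, * = accepting)

start=q0 accept=q3 q0-a->q1 q0-b->q0 q0-c->q0 q1-a->q1 q1-b->q0 q1-c->q2 q2-a->q1 q2-b->q3 q2-c->q0 q3-a->q3 q3-b->q3 q3-c->q3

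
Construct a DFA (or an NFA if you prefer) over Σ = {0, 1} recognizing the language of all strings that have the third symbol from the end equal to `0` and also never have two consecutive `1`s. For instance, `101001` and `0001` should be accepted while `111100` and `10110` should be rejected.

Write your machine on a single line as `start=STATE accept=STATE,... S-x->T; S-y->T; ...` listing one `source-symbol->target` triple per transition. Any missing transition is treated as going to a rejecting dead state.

Handle the two conditions separately and then intersect. One (15 states) tracks the last 3 symbols read; the other (3 states) tracks partial matches of the forbidden pattern `11`. Each combined state is a pair, one component from each; accept when both components accept. After merging equivalent states the machine shrinks.
A 9-state machine:
        0   1  
>  q0   q1  q2 
   q1   q3  q4 
   q2   q1  q5 
   q3   q6  q7 
   q4   q8  q5 
   q5   q5  q5 
 * q6   q6  q7 
 * q7   q8  q5 
 * q8   q3  q4 
(> = start, * = accepting)

start=q0; accept=q6,q7,q8; q0-0->q1; q0-1->q2; q1-0->q3; q1-1->q4; q2-0->q1; q2-1->q5; q3-0->q6; q3-1->q7; q4-0->q8; q4-1->q5; q5-0->q5; q5-1->q5; q6-0->q6; q6-1->q7; q7-0->q8; q7-1->q5; q8-0->q3; q8-1->q4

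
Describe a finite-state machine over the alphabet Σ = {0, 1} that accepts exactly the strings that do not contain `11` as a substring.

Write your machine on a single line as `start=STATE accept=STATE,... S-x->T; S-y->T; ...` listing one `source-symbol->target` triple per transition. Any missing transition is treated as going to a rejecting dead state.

Track partial matches of the forbidden pattern `11`. State q2 is a dead state reached once `11` has occurred; every other state accepts. q0 means no part of `11` is currently matched.
        0   1  
>* q0   q0  q1 
 * q1   q0  q2 
   q2   q2  q2 
(> = start, * = accepting)

start=q0; accept=q0,q1; q0-0->q0; q0-1->q1; q1-0->q0; q1-1->q2; q2-0->q2; q2-1->q2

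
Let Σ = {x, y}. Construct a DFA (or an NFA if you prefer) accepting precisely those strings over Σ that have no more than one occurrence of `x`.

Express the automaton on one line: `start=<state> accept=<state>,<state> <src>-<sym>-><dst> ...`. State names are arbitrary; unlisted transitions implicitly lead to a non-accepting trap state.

Only the number of `x`s matters, and only up to 2. Make a chain s0 → s1 → s2 advanced by each `x` (with s2 absorbing); every other symbol self-loops. The accepting set is {s0, s1}.
3 states suffice.
        x   y  
>* s0   s1  s0 
 * s1   s2  s1 
   s2   s2  s2 
(> = start, * = accepting)

start=s0 accept=s0,s1 s0-x->s1 s0-y->s0 s1-x->s2 s1-y->s1 s2-x->s2 s2-y->s2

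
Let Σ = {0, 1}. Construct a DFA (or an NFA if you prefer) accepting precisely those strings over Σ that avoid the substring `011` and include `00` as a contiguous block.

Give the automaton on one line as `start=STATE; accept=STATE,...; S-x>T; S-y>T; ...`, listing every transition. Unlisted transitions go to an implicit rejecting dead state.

start=S0; accept=S2,S4; S0-0>S1; S0-1>S0; S1-0>S2; S1-1>S3; S2-0>S2; S2-1>S4; S3-0>S1; S3-1>S5; S4-0>S2; S4-1>S5; S5-0>S5; S5-1>S5

Handle the two conditions separately and then intersect. One (4 states) tracks partial matches of the forbidden pattern `011`; the other (3 states) tracks whether and how much of `00` has been seen. Each combined state is a pair, one component from each; accept when both components accept. Minimizing collapses redundant product states.
With 6 states:
        0   1  
>  S0   S1  S0 
   S1   S2  S3 
 * S2   S2  S4 
   S3   S1  S5 
 * S4   S2  S5 
   S5   S5  S5 
(> = start, * = accepting)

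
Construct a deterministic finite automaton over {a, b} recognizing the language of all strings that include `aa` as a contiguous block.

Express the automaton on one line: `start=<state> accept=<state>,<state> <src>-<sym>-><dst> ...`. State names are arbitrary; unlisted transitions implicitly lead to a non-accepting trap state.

start=s0 accept=s2 s0-a->s1 s0-b->s0 s1-a->s2 s1-b->s0 s2-a->s2 s2-b->s2

States s0..s1 record the length of the longest prefix of `aa` that matches the current input suffix. Reaching s2 means `aa` has been seen, and we stay there forever. Accept from s2.
With 3 states:
        a   b  
>  s0   s1  s0 
   s1   s2  s0 
 * s2   s2  s2 
(> = start, * = accepting)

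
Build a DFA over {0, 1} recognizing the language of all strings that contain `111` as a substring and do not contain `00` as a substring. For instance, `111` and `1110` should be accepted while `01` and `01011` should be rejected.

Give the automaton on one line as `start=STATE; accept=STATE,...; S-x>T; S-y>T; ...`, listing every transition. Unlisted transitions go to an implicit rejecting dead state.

Run two small machines in parallel and take their product. The first has 4 states tracking whether and how much of `111` has been seen; the second has 3 states tracking partial matches of the forbidden pattern `00`. A product state is a pair (one from each), accepting exactly when both do.
10 states suffice.
        0   1  
>  s0   s1  s2 
   s1   s3  s2 
   s2   s1  s4 
   s3   s3  s5 
   s4   s1  s6 
   s5   s3  s7 
 * s6   s8  s6 
   s7   s3  s9 
 * s8   s9  s6 
   s9   s9  s9 
(> = start, * = accepting)

start=s0; accept=s6,s8; s0-0>s1; s0-1>s2; s1-0>s3; s1-1>s2; s2-0>s1; s2-1>s4; s3-0>s3; s3-1>s5; s4-0>s1; s4-1>s6; s5-0>s3; s5-1>s7; s6-0>s8; s6-1>s6; s7-0>s3; s7-1>s9; s8-0>s9; s8-1>s6; s9-0>s9; s9-1>s9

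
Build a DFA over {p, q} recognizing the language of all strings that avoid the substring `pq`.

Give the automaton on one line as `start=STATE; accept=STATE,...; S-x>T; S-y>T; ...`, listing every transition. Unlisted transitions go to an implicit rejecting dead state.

This is the complement of 'contains `pq`'. Use the same substring-matching states — A through C holding how much of `pq` has just been matched — but flip the accepting set: everything except the trap C accepts.
       p  q 
>* A   B  A 
 * B   B  C 
   C   C  C 
(> = start, * = accepting)

start=A; accept=A,B; A-p>B; A-q>A; B-p>B; B-q>C; C-p>C; C-q>C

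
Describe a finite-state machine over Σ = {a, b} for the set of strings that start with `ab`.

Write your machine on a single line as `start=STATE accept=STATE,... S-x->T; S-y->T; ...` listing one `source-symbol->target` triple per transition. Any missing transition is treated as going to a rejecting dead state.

Check the first 2 symbols one by one: q0 through q1 record how many have matched `ab` so far; any wrong symbol goes to the dead state q3. After all 2 match we enter the accepting sink q2.
4 states suffice.
        a   b  
>  q0   q1  q3 
   q1   q3  q2 
 * q2   q2  q2 
   q3   q3  q3 
(> = start, * = accepting)

start=q0; accept=q2; q0-a->q1; q0-b->q3; q1-a->q3; q1-b->q2; q2-a->q2; q2-b->q2; q3-a->q3; q3-b->q3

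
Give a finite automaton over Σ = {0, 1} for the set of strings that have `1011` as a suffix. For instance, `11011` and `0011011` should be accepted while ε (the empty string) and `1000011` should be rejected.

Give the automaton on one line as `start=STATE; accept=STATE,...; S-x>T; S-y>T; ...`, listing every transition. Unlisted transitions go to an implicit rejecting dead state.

Let each state record the length of the longest suffix of the input read so far that is also a prefix of `1011`. q1 means the last symbol is `1`; q2 means the last 2 symbols are `10`; q3 means the last 3 symbols are `101`; q4 means the last 4 symbols are `1011`. Accept only at q4, where the string currently ends in `1011`.
With 5 states:
        0   1  
>  q0   q0  q1 
   q1   q2  q1 
   q2   q0  q3 
   q3   q2  q4 
 * q4   q2  q1 
(> = start, * = accepting)

start=q0; accept=q4; q0-0>q0; q0-1>q1; q1-0>q2; q1-1>q1; q2-0>q0; q2-1>q3; q3-0>q2; q3-1>q4; q4-0>q2; q4-1>q1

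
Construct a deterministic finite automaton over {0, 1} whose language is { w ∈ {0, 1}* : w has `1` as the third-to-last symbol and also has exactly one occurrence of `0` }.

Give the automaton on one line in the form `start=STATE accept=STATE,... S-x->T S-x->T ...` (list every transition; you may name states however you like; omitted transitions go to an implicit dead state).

Handle the two conditions separately and then intersect. The first has 15 states tracking the last 3 symbols read; the second has 3 states tracking the count of `0`s, saturating at 2. A product state is a pair (one from each), accepting exactly when both do.
With 20 states:
          0    1  
>  S0     S1   S2 
   S1     S3   S4 
   S2     S5   S6 
   S3     S7   S8 
   S4     S9  S10 
   S5    S11  S12 
   S6    S13  S14 
   S7     S7   S8 
   S8     S9  S15 
   S9    S11  S16 
   S10   S17  S18 
   S11    S7   S8 
 * S12    S9  S10 
 * S13   S11  S12 
   S14   S13  S14 
   S15   S17  S19 
   S16    S9  S15 
   S17   S11  S16 
 * S18   S17  S18 
   S19   S17  S19 
(> = start, * = accepting)

start=S0 accept=S12,S13,S18 S0-0->S1 S0-1->S2 S1-0->S3 S1-1->S4 S2-0->S5 S2-1->S6 S3-0->S7 S3-1->S8 S4-0->S9 S4-1->S10 S5-0->S11 S5-1->S12 S6-0->S13 S6-1->S14 S7-0->S7 S7-1->S8 S8-0->S9 S8-1->S15 S9-0->S11 S9-1->S16 S10-0->S17 S10-1->S18 S11-0->S7 S11-1->S8 S12-0->S9 S12-1->S10 S13-0->S11 S13-1->S12 S14-0->S13 S14-1->S14 S15-0->S17 S15-1->S19 S16-0->S9 S16-1->S15 S17-0->S11 S17-1->S16 S18-0->S17 S18-1->S18 S19-0->S17 S19-1->S19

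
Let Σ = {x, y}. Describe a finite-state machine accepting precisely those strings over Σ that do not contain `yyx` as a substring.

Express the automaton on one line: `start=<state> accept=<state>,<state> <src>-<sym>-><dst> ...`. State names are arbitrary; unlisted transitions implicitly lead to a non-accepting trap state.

Track partial matches of the forbidden pattern `yyx`. State q3 is a dead state reached once `yyx` has occurred; every other state accepts. q0 means no part of `yyx` is currently matched.
4 states suffice.
        x   y  
>* q0   q0  q1 
 * q1   q0  q2 
 * q2   q3  q2 
   q3   q3  q3 
(> = start, * = accepting)

start=q0 accept=q0,q1,q2 q0-x->q0 q0-y->q1 q1-x->q0 q1-y->q2 q2-x->q3 q2-y->q2 q3-x->q3 q3-y->q3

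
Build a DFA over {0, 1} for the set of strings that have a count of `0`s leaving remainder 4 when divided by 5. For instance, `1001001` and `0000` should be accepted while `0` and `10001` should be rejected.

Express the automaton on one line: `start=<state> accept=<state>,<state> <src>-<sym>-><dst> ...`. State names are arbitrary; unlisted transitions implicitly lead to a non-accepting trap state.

Keep the running count of `0`s modulo 5: each `0` advances along the cycle q0 → q1 → q2 → q3 → q4 → q0 while other symbols loop. Accept at q4.
5 states suffice.
        0   1  
>  q0   q1  q0 
   q1   q2  q1 
   q2   q3  q2 
   q3   q4  q3 
 * q4   q0  q4 
(> = start, * = accepting)

start=q0 accept=q4 q0-0->q1 q0-1->q0 q1-0->q2 q1-1->q1 q2-0->q3 q2-1->q2 q3-0->q4 q3-1->q3 q4-0->q0 q4-1->q4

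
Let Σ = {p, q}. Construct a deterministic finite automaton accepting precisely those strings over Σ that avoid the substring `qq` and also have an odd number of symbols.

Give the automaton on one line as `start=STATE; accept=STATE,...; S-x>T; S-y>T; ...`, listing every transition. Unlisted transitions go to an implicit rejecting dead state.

start=A; accept=B,C; A-p>B; A-q>C; B-p>A; B-q>D; C-p>A; C-q>E; D-p>B; D-q>F; E-p>F; E-q>F; F-p>E; F-q>E

Handle the two conditions separately and then intersect. The first has 3 states tracking partial matches of the forbidden pattern `qq`; the second has 2 states tracking the input length modulo 2. A product state is a pair (one from each), accepting exactly when both do.
6 states suffice.
       p  q 
>  A   B  C 
 * B   A  D 
 * C   A  E 
   D   B  F 
   E   F  F 
   F   E  E 
(> = start, * = accepting)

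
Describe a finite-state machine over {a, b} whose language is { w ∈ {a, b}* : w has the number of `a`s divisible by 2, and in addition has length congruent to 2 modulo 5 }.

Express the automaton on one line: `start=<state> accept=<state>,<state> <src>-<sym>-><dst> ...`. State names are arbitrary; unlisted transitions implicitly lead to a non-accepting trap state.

Run two small machines in parallel and take their product. One (2 states) tracks the count of `a`s modulo 2; the other (5 states) tracks the input length modulo 5. Each combined state is a pair, one component from each; accept when both components accept.
A 10-state machine:
        a   b  
>  S0   S1  S2 
   S1   S3  S4 
   S2   S4  S3 
 * S3   S5  S6 
   S4   S6  S5 
   S5   S7  S8 
   S6   S8  S7 
   S7   S9  S0 
   S8   S0  S9 
   S9   S2  S1 
(> = start, * = accepting)

start=S0 accept=S3 S0-a->S1 S0-b->S2 S1-a->S3 S1-b->S4 S2-a->S4 S2-b->S3 S3-a->S5 S3-b->S6 S4-a->S6 S4-b->S5 S5-a->S7 S5-b->S8 S6-a->S8 S6-b->S7 S7-a->S9 S7-b->S0 S8-a->S0 S8-b->S9 S9-a->S2 S9-b->S1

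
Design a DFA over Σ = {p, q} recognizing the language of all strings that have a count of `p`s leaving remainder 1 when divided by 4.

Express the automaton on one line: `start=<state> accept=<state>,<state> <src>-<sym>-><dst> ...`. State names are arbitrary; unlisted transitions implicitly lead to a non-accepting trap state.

start=A accept=B A-p->B A-q->A B-p->C B-q->B C-p->D C-q->C D-p->A D-q->D

Keep the running count of `p`s modulo 4: each `p` advances along the cycle A → B → C → D → A while other symbols loop. Accept at B.
4 states suffice.
       p  q 
>  A   B  A 
 * B   C  B 
   C   D  C 
   D   A  D 
(> = start, * = accepting)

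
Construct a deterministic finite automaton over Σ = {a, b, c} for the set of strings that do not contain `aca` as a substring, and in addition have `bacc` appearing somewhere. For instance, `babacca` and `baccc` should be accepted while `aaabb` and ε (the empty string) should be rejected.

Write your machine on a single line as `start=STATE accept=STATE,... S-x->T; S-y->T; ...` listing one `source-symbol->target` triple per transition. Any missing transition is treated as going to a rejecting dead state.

start=q0; accept=q8,q10,q12; q0-a->q1; q0-b->q2; q0-c->q0; q1-a->q1; q1-b->q2; q1-c->q3; q2-a->q4; q2-b->q2; q2-c->q0; q3-a->q5; q3-b->q2; q3-c->q0; q4-a->q1; q4-b->q2; q4-c->q6; q5-a->q5; q5-b->q7; q5-c->q5; q6-a->q5; q6-b->q2; q6-c->q8; q7-a->q9; q7-b->q7; q7-c->q5; q8-a->q10; q8-b->q8; q8-c->q8; q9-a->q5; q9-b->q7; q9-c->q11; q10-a->q10; q10-b->q8; q10-c->q12; q11-a->q5; q11-b->q7; q11-c->q13; q12-a->q13; q12-b->q8; q12-c->q8; q13-a->q13; q13-b->q13; q13-c->q13

Run two small machines in parallel and take their product. One (4 states) tracks partial matches of the forbidden pattern `aca`; the other (5 states) tracks whether and how much of `bacc` has been seen. Each combined state is a pair, one component from each; accept when both components accept.
With 14 states:
          a    b    c  
>  q0     q1   q2   q0 
   q1     q1   q2   q3 
   q2     q4   q2   q0 
   q3     q5   q2   q0 
   q4     q1   q2   q6 
   q5     q5   q7   q5 
   q6     q5   q2   q8 
   q7     q9   q7   q5 
 * q8    q10   q8   q8 
   q9     q5   q7  q11 
 * q10   q10   q8  q12 
   q11    q5   q7  q13 
 * q12   q13   q8   q8 
   q13   q13  q13  q13 
(> = start, * = accepting)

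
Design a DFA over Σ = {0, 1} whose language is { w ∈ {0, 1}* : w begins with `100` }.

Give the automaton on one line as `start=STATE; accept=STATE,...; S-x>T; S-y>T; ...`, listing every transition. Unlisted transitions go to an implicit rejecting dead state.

start=s0; accept=s3; s0-0>s4; s0-1>s1; s1-0>s2; s1-1>s4; s2-0>s3; s2-1>s4; s3-0>s3; s3-1>s3; s4-0>s4; s4-1>s4

Check the first 3 symbols one by one: s0 through s2 record how many have matched `100` so far; any wrong symbol goes to the dead state s4. After all 3 match we enter the accepting sink s3.
A 5-state machine:
        0   1  
>  s0   s4  s1 
   s1   s2  s4 
   s2   s3  s4 
 * s3   s3  s3 
   s4   s4  s4 
(> = start, * = accepting)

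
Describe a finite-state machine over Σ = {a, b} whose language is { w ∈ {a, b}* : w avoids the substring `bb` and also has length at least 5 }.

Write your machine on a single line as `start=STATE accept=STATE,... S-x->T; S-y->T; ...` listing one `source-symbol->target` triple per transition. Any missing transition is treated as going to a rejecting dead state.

start=q0; accept=q12,q13,q15,q16; q0-a->q1; q0-b->q2; q1-a->q3; q1-b->q4; q2-a->q3; q2-b->q5; q3-a->q6; q3-b->q7; q4-a->q6; q4-b->q8; q5-a->q8; q5-b->q8; q6-a->q9; q6-b->q10; q7-a->q9; q7-b->q11; q8-a->q11; q8-b->q11; q9-a->q12; q9-b->q13; q10-a->q12; q10-b->q14; q11-a->q14; q11-b->q14; q12-a->q15; q12-b->q16; q13-a->q15; q13-b->q17; q14-a->q17; q14-b->q17; q15-a->q15; q15-b->q16; q16-a->q15; q16-b->q17; q17-a->q17; q17-b->q17

Build one automaton per condition and run them in lockstep. The first has 3 states tracking partial matches of the forbidden pattern `bb`; the second has 7 states tracking the input length, saturating at 6. A product state is a pair (one from each), accepting exactly when both do.
18 states suffice.
          a    b  
>  q0     q1   q2 
   q1     q3   q4 
   q2     q3   q5 
   q3     q6   q7 
   q4     q6   q8 
   q5     q8   q8 
   q6     q9  q10 
   q7     q9  q11 
   q8    q11  q11 
   q9    q12  q13 
   q10   q12  q14 
   q11   q14  q14 
 * q12   q15  q16 
 * q13   q15  q17 
   q14   q17  q17 
 * q15   q15  q16 
 * q16   q15  q17 
   q17   q17  q17 
(> = start, * = accepting)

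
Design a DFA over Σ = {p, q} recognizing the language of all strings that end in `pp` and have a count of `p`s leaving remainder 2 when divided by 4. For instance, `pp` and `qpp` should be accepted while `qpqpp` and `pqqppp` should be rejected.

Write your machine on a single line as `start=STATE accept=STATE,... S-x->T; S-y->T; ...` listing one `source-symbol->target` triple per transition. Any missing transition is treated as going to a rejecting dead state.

Run two small machines in parallel and take their product. The first has 3 states tracking how much of the suffix `pp` has currently been matched; the second has 4 states tracking the count of `p`s modulo 4. A product state is a pair (one from each), accepting exactly when both do. Minimizing collapses redundant product states.
6 states suffice.
       p  q 
>  A   B  A 
   B   C  D 
 * C   E  F 
   D   F  D 
   E   A  E 
   F   E  F 
(> = start, * = accepting)

start=A; accept=C; A-p->B; A-q->A; B-p->C; B-q->D; C-p->E; C-q->F; D-p->F; D-q->D; E-p->A; E-q->E; F-p->E; F-q->F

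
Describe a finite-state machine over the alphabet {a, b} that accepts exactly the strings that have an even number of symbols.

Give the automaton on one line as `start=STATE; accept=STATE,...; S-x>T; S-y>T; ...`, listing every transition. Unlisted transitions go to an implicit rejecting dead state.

Only the length mod 2 matters, so use a 2-cycle: from any state, every input symbol moves to the next state, wrapping q1 back to q0. Mark q0 accepting.
        a   b  
>* q0   q1  q1 
   q1   q0  q0 
(> = start, * = accepting)

start=q0; accept=q0; q0-a>q1; q0-b>q1; q1-a>q0; q1-b>q0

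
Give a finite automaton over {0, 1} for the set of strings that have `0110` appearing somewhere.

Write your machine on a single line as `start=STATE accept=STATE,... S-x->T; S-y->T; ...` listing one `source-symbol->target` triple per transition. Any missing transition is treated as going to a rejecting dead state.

start=q0; accept=q4; q0-0->q1; q0-1->q0; q1-0->q1; q1-1->q2; q2-0->q1; q2-1->q3; q3-0->q4; q3-1->q0; q4-0->q4; q4-1->q4

Track how much of `0110` has been matched so far: state q0 is no progress, q4 is the absorbing accept state reached once `0110` has occurred. Intermediate states record partial matches; on a mismatch, fall back to the longest reusable overlap.
        0   1  
>  q0   q1  q0 
   q1   q1  q2 
   q2   q1  q3 
   q3   q4  q0 
 * q4   q4  q4 
(> = start, * = accepting)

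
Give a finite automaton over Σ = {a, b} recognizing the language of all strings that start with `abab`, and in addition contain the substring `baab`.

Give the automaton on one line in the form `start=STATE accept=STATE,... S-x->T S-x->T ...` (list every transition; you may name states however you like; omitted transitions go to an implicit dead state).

Run two small machines in parallel and take their product. The first has 6 states tracking whether the input so far still matches the prefix `abab`; the second has 5 states tracking whether and how much of `baab` has been seen. A product state is a pair (one from each), accepting exactly when both do.
14 states suffice.
          a    b  
>  S0     S1   S2 
   S1     S3   S4 
   S2     S5   S2 
   S3     S3   S2 
   S4     S6   S2 
   S5     S7   S2 
   S6     S7   S8 
   S7     S3   S9 
   S8    S10   S8 
   S9     S9   S9 
   S10   S11   S8 
   S11   S12  S13 
   S12   S12   S8 
 * S13   S13  S13 
(> = start, * = accepting)

start=S0 accept=S13 S0-a->S1 S0-b->S2 S1-a->S3 S1-b->S4 S2-a->S5 S2-b->S2 S3-a->S3 S3-b->S2 S4-a->S6 S4-b->S2 S5-a->S7 S5-b->S2 S6-a->S7 S6-b->S8 S7-a->S3 S7-b->S9 S8-a->S10 S8-b->S8 S9-a->S9 S9-b->S9 S10-a->S11 S10-b->S8 S11-a->S12 S11-b->S13 S12-a->S12 S12-b->S8 S13-a->S13 S13-b->S13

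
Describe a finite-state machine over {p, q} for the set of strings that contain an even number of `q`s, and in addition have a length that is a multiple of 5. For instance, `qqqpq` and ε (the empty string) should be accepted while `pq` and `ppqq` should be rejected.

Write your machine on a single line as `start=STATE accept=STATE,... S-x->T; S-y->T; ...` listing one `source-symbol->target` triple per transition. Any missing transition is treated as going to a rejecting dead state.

start=S0; accept=S0; S0-p->S1; S0-q->S2; S1-p->S3; S1-q->S4; S2-p->S4; S2-q->S3; S3-p->S5; S3-q->S6; S4-p->S6; S4-q->S5; S5-p->S7; S5-q->S8; S6-p->S8; S6-q->S7; S7-p->S0; S7-q->S9; S8-p->S9; S8-q->S0; S9-p->S2; S9-q->S1

Handle the two conditions separately and then intersect. The first has 2 states tracking the count of `q`s modulo 2; the second has 5 states tracking the input length modulo 5. A product state is a pair (one from each), accepting exactly when both do.
A 10-state machine:
        p   q  
>* S0   S1  S2 
   S1   S3  S4 
   S2   S4  S3 
   S3   S5  S6 
   S4   S6  S5 
   S5   S7  S8 
   S6   S8  S7 
   S7   S0  S9 
   S8   S9  S0 
   S9   S2  S1 
(> = start, * = accepting)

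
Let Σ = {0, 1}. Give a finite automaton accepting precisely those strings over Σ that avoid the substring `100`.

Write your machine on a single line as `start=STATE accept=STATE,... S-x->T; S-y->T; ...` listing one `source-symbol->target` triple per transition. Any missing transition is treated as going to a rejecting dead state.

This is the complement of 'contains `100`'. Use the same substring-matching states — q0 through q3 holding how much of `100` has just been matched — but flip the accepting set: everything except the trap q3 accepts.
        0   1  
>* q0   q0  q1 
 * q1   q2  q1 
 * q2   q3  q1 
   q3   q3  q3 
(> = start, * = accepting)

start=q0; accept=q0,q1,q2; q0-0->q0; q0-1->q1; q1-0->q2; q1-1->q1; q2-0->q3; q2-1->q1; q3-0->q3; q3-1->q3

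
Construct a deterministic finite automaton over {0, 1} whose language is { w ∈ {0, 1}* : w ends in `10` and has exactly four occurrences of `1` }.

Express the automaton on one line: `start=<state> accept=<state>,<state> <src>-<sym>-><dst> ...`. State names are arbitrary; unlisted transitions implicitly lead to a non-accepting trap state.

start=q0 accept=q11 q0-0->q0 q0-1->q1 q1-0->q2 q1-1->q3 q2-0->q4 q2-1->q3 q3-0->q5 q3-1->q6 q4-0->q4 q4-1->q3 q5-0->q7 q5-1->q6 q6-0->q8 q6-1->q9 q7-0->q7 q7-1->q6 q8-0->q10 q8-1->q9 q9-0->q11 q9-1->q12 q10-0->q10 q10-1->q9 q11-0->q13 q11-1->q12 q12-0->q14 q12-1->q12 q13-0->q13 q13-1->q12 q14-0->q15 q14-1->q12 q15-0->q15 q15-1->q12

Run two small machines in parallel and take their product. The first has 3 states tracking how much of the suffix `10` has currently been matched; the second has 6 states tracking the count of `1`s, saturating at 5. A product state is a pair (one from each), accepting exactly when both do.
16 states suffice.
          0    1  
>  q0     q0   q1 
   q1     q2   q3 
   q2     q4   q3 
   q3     q5   q6 
   q4     q4   q3 
   q5     q7   q6 
   q6     q8   q9 
   q7     q7   q6 
   q8    q10   q9 
   q9    q11  q12 
   q10   q10   q9 
 * q11   q13  q12 
   q12   q14  q12 
   q13   q13  q12 
   q14   q15  q12 
   q15   q15  q12 
(> = start, * = accepting)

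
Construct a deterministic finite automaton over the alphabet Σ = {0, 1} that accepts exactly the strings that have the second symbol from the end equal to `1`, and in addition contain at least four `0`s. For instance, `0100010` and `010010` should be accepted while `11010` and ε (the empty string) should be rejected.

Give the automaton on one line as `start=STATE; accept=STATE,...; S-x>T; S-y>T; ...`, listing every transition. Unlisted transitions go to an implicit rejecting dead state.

Run two small machines in parallel and take their product. One (7 states) tracks the last 2 symbols read; the other (6 states) tracks the count of `0`s, saturating at 5. Each combined state is a pair, one component from each; accept when both components accept. Equivalent product states are then merged.
       0  1 
>  A   B  A 
   B   C  B 
   C   D  C 
   D   E  F 
   E   E  G 
   F   H  F 
   G   H  I 
 * H   E  G 
 * I   H  I 
(> = start, * = accepting)

start=A; accept=H,I; A-0>B; A-1>A; B-0>C; B-1>B; C-0>D; C-1>C; D-0>E; D-1>F; E-0>E; E-1>G; F-0>H; F-1>F; G-0>H; G-1>I; H-0>E; H-1>G; I-0>H; I-1>I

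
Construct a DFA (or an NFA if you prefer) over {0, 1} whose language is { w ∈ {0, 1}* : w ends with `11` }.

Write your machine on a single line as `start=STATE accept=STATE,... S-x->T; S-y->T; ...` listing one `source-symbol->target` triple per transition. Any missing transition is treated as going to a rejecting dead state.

Remember how much of `11` the current input suffix matches. State q0 means no match yet; q1 means the last symbol is `1`; q2 means the last 2 symbols are `11`. Only q2 accepts. On a mismatch, fall back to the longest proper suffix that is still a prefix of `11`.
3 states suffice.
        0   1  
>  q0   q0  q1 
   q1   q0  q2 
 * q2   q0  q2 
(> = start, * = accepting)

start=q0; accept=q2; q0-0->q0; q0-1->q1; q1-0->q0; q1-1->q2; q2-0->q0; q2-1->q2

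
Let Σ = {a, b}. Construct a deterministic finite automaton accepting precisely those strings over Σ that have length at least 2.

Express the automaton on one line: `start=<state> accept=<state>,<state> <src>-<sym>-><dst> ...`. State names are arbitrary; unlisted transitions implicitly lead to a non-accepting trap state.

start=s0 accept=s2,s3 s0-a->s1 s0-b->s1 s1-a->s2 s1-b->s2 s2-a->s3 s2-b->s3 s3-a->s3 s3-b->s3

Count input length up to 3: every symbol moves from s0 toward s3, which means 'more than 2' and absorbs. Accept from {s2, s3}.
With 4 states:
        a   b  
>  s0   s1  s1 
   s1   s2  s2 
 * s2   s3  s3 
 * s3   s3  s3 
(> = start, * = accepting)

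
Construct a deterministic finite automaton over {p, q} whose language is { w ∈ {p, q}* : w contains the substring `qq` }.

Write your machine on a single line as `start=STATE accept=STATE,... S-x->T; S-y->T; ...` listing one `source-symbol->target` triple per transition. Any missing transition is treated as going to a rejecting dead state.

start=A; accept=C; A-p->A; A-q->B; B-p->A; B-q->C; C-p->C; C-q->C

Track how much of `qq` has been matched so far: state A is no progress, C is the absorbing accept state reached once `qq` has occurred. Intermediate states record partial matches; on a mismatch, fall back to the longest reusable overlap.
3 states suffice.
       p  q 
>  A   A  B 
   B   A  C 
 * C   C  C 
(> = start, * = accepting)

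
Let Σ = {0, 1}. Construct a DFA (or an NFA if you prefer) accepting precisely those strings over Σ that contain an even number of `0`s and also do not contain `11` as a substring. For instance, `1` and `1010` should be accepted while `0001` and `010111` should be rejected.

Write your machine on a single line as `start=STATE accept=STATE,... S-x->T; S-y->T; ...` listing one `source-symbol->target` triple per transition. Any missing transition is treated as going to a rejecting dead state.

start=S0; accept=S0,S2; S0-0->S1; S0-1->S2; S1-0->S0; S1-1->S3; S2-0->S1; S2-1->S4; S3-0->S0; S3-1->S4; S4-0->S4; S4-1->S4

Handle the two conditions separately and then intersect. The first has 2 states tracking the count of `0`s modulo 2; the second has 3 states tracking partial matches of the forbidden pattern `11`. A product state is a pair (one from each), accepting exactly when both do. Equivalent product states are then merged.
With 5 states:
        0   1  
>* S0   S1  S2 
   S1   S0  S3 
 * S2   S1  S4 
   S3   S0  S4 
   S4   S4  S4 
(> = start, * = accepting)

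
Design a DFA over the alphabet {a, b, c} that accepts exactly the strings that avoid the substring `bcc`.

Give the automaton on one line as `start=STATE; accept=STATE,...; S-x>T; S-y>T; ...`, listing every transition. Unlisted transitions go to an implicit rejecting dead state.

Track partial matches of the forbidden pattern `bcc`. State q3 is a dead state reached once `bcc` has occurred; every other state accepts. q0 means no part of `bcc` is currently matched.
        a   b   c  
>* q0   q0  q1  q0 
 * q1   q0  q1  q2 
 * q2   q0  q1  q3 
   q3   q3  q3  q3 
(> = start, * = accepting)

start=q0; accept=q0,q1,q2; q0-a>q0; q0-b>q1; q0-c>q0; q1-a>q0; q1-b>q1; q1-c>q2; q2-a>q0; q2-b>q1; q2-c>q3; q3-a>q3; q3-b>q3; q3-c>q3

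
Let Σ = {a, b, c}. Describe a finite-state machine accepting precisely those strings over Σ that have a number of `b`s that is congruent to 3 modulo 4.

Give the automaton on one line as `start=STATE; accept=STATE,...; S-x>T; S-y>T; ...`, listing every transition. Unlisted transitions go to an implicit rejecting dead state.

The only thing that matters is how many `b`s have appeared, reduced mod 4. Use one state per residue: q0 for 0, …, q3 for 3. Reading `b` moves to the next residue; anything else stays put. q3 is accepting.
With 4 states:
        a   b   c  
>  q0   q0  q1  q0 
   q1   q1  q2  q1 
   q2   q2  q3  q2 
 * q3   q3  q0  q3 
(> = start, * = accepting)

start=q0; accept=q3; q0-a>q0; q0-b>q1; q0-c>q0; q1-a>q1; q1-b>q2; q1-c>q1; q2-a>q2; q2-b>q3; q2-c>q2; q3-a>q3; q3-b>q0; q3-c>q3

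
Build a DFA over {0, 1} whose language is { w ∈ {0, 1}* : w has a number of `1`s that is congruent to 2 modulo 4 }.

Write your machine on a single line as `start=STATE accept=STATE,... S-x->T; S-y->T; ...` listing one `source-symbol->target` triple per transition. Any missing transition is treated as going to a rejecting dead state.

start=s0; accept=s2; s0-0->s0; s0-1->s1; s1-0->s1; s1-1->s2; s2-0->s2; s2-1->s3; s3-0->s3; s3-1->s0

The only thing that matters is how many `1`s have appeared, reduced mod 4. Use one state per residue: s0 for 0, …, s3 for 3. Reading `1` moves to the next residue; anything else stays put. s2 is accepting.
4 states suffice.
        0   1  
>  s0   s0  s1 
   s1   s1  s2 
 * s2   s2  s3 
   s3   s3  s0 
(> = start, * = accepting)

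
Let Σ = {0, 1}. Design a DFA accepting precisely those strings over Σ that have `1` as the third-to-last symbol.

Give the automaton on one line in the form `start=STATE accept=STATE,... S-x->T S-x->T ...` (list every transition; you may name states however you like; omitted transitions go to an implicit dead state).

start=q0 accept=q11,q12,q13,q14 q0-0->q1 q0-1->q2 q1-0->q3 q1-1->q4 q2-0->q5 q2-1->q6 q3-0->q7 q3-1->q8 q4-0->q9 q4-1->q10 q5-0->q11 q5-1->q12 q6-0->q13 q6-1->q14 q7-0->q7 q7-1->q8 q8-0->q9 q8-1->q10 q9-0->q11 q9-1->q12 q10-0->q13 q10-1->q14 q11-0->q7 q11-1->q8 q12-0->q9 q12-1->q10 q13-0->q11 q13-1->q12 q14-0->q13 q14-1->q14

Because acceptance depends on a position counted from the end, the machine has to buffer the most recent 3 symbols. Make each state the string of the last up-to-3 symbols read; on input `x` shift the window left and append `x`. Accept when the buffered window has length 3 and begins with `1`.
15 states suffice.
          0    1  
>  q0     q1   q2 
   q1     q3   q4 
   q2     q5   q6 
   q3     q7   q8 
   q4     q9  q10 
   q5    q11  q12 
   q6    q13  q14 
   q7     q7   q8 
   q8     q9  q10 
   q9    q11  q12 
   q10   q13  q14 
 * q11    q7   q8 
 * q12    q9  q10 
 * q13   q11  q12 
 * q14   q13  q14 
(> = start, * = accepting)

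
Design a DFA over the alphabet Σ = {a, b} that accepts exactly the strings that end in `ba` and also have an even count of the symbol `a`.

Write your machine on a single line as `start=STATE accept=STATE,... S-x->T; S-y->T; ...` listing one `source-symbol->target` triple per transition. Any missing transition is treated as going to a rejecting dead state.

Build one automaton per condition and run them in lockstep. One (3 states) tracks how much of the suffix `ba` has currently been matched; the other (2 states) tracks the count of `a`s modulo 2. Each combined state is a pair, one component from each; accept when both components accept. Minimizing collapses redundant product states.
        a   b  
>  S0   S1  S0 
   S1   S0  S2 
   S2   S3  S2 
 * S3   S1  S0 
(> = start, * = accepting)

start=S0; accept=S3; S0-a->S1; S0-b->S0; S1-a->S0; S1-b->S2; S2-a->S3; S2-b->S2; S3-a->S1; S3-b->S0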